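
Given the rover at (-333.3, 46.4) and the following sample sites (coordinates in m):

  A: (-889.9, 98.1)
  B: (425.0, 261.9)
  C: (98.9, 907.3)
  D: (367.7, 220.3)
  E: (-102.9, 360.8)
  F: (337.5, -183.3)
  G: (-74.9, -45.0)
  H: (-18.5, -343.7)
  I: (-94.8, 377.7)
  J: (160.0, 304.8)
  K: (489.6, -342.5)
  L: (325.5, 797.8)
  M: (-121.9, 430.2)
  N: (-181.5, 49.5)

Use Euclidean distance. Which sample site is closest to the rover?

Distances from (-333.3, 46.4):
A: √((-556.6)² + (51.7)²) = √(309803.560 + 2672.890) = 559.0 m
B: √((758.3)² + (215.5)²) = √(575018.890 + 46440.250) = 788.3 m
C: √((432.2)² + (860.9)²) = √(186796.840 + 741148.810) = 963.3 m
D: √((701.0)² + (173.9)²) = √(491401.000 + 30241.210) = 722.2 m
E: √((230.4)² + (314.4)²) = √(53084.160 + 98847.360) = 389.8 m
F: √((670.8)² + (-229.7)²) = √(449972.640 + 52762.090) = 709.0 m
G: √((258.4)² + (-91.4)²) = √(66770.560 + 8353.960) = 274.1 m
H: √((314.8)² + (-390.1)²) = √(99099.040 + 152178.010) = 501.3 m
I: √((238.5)² + (331.3)²) = √(56882.250 + 109759.690) = 408.2 m
J: √((493.3)² + (258.4)²) = √(243344.890 + 66770.560) = 556.9 m
K: √((822.9)² + (-388.9)²) = √(677164.410 + 151243.210) = 910.2 m
L: √((658.8)² + (751.4)²) = √(434017.440 + 564601.960) = 999.3 m
M: √((211.4)² + (383.8)²) = √(44689.960 + 147302.440) = 438.2 m
N: √((151.8)² + (3.1)²) = √(23043.240 + 9.610) = 151.8 m
Minimum: N at 151.8 m.

N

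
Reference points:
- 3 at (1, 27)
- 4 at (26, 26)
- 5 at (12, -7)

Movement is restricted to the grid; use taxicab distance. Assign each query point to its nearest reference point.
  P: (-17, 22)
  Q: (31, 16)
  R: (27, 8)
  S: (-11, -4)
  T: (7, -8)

P at (-17, 22):
  3: 23
  4: 47
  5: 58
  → nearest: 3 (23)
Q at (31, 16):
  3: 41
  4: 15
  5: 42
  → nearest: 4 (15)
R at (27, 8):
  3: 45
  4: 19
  5: 30
  → nearest: 4 (19)
S at (-11, -4):
  3: 43
  4: 67
  5: 26
  → nearest: 5 (26)
T at (7, -8):
  3: 41
  4: 53
  5: 6
  → nearest: 5 (6)

P→3; Q→4; R→4; S→5; T→5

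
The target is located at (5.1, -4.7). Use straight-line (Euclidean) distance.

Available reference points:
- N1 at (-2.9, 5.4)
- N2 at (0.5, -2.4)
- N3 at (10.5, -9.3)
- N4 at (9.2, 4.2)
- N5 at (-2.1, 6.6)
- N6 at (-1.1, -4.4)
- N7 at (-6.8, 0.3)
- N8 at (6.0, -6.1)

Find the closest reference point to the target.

N8

Distances from (5.1, -4.7):
N1: √((-8.0)² + (10.1)²) = √(64.0000 + 102.0100) = 12.88
N2: √((-4.6)² + (2.3)²) = √(21.1600 + 5.2900) = 5.14
N3: √((5.4)² + (-4.6)²) = √(29.1600 + 21.1600) = 7.09
N4: √((4.1)² + (8.9)²) = √(16.8100 + 79.2100) = 9.80
N5: √((-7.2)² + (11.3)²) = √(51.8400 + 127.6900) = 13.40
N6: √((-6.2)² + (0.3)²) = √(38.4400 + 0.0900) = 6.21
N7: √((-11.9)² + (5.0)²) = √(141.6100 + 25.0000) = 12.91
N8: √((0.9)² + (-1.4)²) = √(0.8100 + 1.9600) = 1.66
Minimum: N8 at 1.66.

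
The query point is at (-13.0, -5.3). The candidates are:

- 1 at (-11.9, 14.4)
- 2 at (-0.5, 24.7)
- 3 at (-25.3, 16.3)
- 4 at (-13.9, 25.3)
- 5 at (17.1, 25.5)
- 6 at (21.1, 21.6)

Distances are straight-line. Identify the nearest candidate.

1

Distances from (-13.0, -5.3):
1: √((1.1)² + (19.7)²) = √(1.210 + 388.090) = 19.7
2: √((12.5)² + (30.0)²) = √(156.250 + 900.000) = 32.5
3: √((-12.3)² + (21.6)²) = √(151.290 + 466.560) = 24.9
4: √((-0.9)² + (30.6)²) = √(0.810 + 936.360) = 30.6
5: √((30.1)² + (30.8)²) = √(906.010 + 948.640) = 43.1
6: √((34.1)² + (26.9)²) = √(1162.810 + 723.610) = 43.4
Minimum: 1 at 19.7.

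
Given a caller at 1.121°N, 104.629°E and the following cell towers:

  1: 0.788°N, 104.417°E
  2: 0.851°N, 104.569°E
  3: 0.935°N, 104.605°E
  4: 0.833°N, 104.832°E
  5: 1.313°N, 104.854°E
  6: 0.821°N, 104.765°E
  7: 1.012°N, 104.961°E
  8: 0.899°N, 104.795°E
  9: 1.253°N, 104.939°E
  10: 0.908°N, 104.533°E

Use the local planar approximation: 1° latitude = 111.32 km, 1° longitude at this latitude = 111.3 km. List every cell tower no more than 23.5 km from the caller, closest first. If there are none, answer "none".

3

Distances from 1.121°N, 104.629°E:
1: 43.942 km
2: 30.789 km
3: 20.877 km
4: 39.222 km
5: 32.923 km
6: 36.666 km
7: 38.893 km
8: 30.856 km
9: 37.502 km
10: 26.007 km
Threshold 23.5 km: 3 (20.877 km) is within range.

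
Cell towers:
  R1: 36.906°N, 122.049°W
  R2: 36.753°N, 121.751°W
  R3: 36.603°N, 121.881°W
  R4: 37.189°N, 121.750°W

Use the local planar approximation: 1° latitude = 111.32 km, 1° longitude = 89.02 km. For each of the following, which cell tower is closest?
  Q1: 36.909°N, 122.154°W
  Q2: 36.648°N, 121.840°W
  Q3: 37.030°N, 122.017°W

Q1→R1; Q2→R3; Q3→R1

Q1 at 36.909°N, 122.154°W:
  R1: 9.353 km
  R2: 39.857 km
  R3: 41.844 km
  R4: 47.592 km
  → nearest: R1 (9.353 km)
Q2 at 36.648°N, 121.840°W:
  R1: 34.220 km
  R2: 14.121 km
  R3: 6.198 km
  R4: 60.755 km
  → nearest: R3 (6.198 km)
Q3 at 37.030°N, 122.017°W:
  R1: 14.095 km
  R2: 38.879 km
  R3: 49.051 km
  R4: 29.635 km
  → nearest: R1 (14.095 km)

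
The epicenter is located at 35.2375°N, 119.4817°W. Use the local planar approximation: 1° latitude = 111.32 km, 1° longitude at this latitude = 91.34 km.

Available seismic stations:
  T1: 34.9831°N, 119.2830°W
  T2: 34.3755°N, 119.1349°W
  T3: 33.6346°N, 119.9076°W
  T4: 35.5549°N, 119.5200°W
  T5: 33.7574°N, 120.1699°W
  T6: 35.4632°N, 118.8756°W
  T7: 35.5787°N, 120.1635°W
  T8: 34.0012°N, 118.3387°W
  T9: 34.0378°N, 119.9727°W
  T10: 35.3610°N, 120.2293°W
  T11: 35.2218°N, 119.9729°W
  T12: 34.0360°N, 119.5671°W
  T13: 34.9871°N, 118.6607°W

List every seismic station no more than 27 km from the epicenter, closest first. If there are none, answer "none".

none

Distances from 35.2375°N, 119.4817°W:
T1: √((-0.2544·111.32)² + (0.1987·91.34)²) = √(802.011525 + 329.395566) = 33.6364 km
T2: √((-0.8620·111.32)² + (0.3468·91.34)²) = √(9207.907057 + 1003.414083) = 101.0511 km
T3: √((-1.6029·111.32)² + (-0.4259·91.34)²) = √(31838.987843 + 1513.342730) = 182.6262 km
T4: √((0.3174·111.32)² + (-0.0383·91.34)²) = √(1248.418628 + 12.238257) = 35.5057 km
T5: √((-1.4801·111.32)² + (-0.6882·91.34)²) = √(27147.416911 + 3951.403235) = 176.3486 km
T6: √((0.2257·111.32)² + (0.6061·91.34)²) = √(631.261806 + 3064.859587) = 60.7957 km
T7: √((0.3412·111.32)² + (-0.6818·91.34)²) = √(1442.661494 + 3878.251850) = 72.9446 km
T8: √((-1.2363·111.32)² + (1.1430·91.34)²) = √(18940.617504 + 10899.698259) = 172.7435 km
T9: √((-1.1997·111.32)² + (-0.4910·91.34)²) = √(17835.763829 + 2011.337722) = 140.8797 km
T10: √((0.1235·111.32)² + (-0.7476·91.34)²) = √(189.008054 + 4662.948296) = 69.6560 km
T11: √((-0.0157·111.32)² + (-0.4912·91.34)²) = √(3.054539 + 2012.976620) = 44.9002 km
T12: √((-1.2015·111.32)² + (-0.0854·91.34)²) = √(17889.324651 + 60.846802) = 133.9782 km
T13: √((-0.2504·111.32)² + (0.8210·91.34)²) = √(776.989311 + 5623.521097) = 80.0032 km
Threshold 27 km: none within range.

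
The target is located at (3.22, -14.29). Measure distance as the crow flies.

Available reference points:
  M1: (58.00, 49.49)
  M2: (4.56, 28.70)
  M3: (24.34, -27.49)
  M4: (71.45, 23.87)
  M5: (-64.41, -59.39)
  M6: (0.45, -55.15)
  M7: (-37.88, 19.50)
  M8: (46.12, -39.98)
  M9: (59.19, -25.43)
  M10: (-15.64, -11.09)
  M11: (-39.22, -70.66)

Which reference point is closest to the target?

M10

Distances from (3.22, -14.29):
M1: 84.08
M2: 43.01
M3: 24.91
M4: 78.18
M5: 81.29
M6: 40.95
M7: 53.21
M8: 50.00
M9: 57.07
M10: 19.13
M11: 70.56
Minimum: M10 at 19.13.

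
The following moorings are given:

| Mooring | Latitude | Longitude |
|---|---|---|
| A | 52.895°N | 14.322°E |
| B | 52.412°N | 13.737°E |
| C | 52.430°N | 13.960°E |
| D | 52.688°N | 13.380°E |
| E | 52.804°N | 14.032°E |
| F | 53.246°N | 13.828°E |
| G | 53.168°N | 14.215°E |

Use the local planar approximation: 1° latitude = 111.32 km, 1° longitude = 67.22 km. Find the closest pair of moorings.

B and C

Pairwise distances:
A–B: 66.613 km
A–C: 57.198 km
A–D: 67.384 km
A–E: 21.969 km
A–F: 51.278 km
A–G: 31.230 km
B–C: 15.123 km
B–D: 38.985 km
B–E: 47.932 km
B–F: 93.042 km
B–G: 90.083 km
C–D: 48.424 km
C–E: 41.914 km
C–F: 91.269 km
C–G: 83.923 km
D–E: 45.690 km
D–F: 69.032 km
D–G: 77.496 km
E–F: 51.079 km
E–G: 42.347 km
F–G: 27.425 km
Closest pair: B–C at 15.123 km.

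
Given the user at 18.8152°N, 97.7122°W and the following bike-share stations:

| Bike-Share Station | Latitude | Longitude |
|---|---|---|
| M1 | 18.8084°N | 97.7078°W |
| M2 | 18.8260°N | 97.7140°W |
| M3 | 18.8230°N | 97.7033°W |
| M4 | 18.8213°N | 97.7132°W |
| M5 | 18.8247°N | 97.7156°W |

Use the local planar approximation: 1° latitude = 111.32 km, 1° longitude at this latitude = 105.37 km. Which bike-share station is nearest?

Distances from 18.8152°N, 97.7122°W:
M1: 0.8877 km
M2: 1.2171 km
M3: 1.2780 km
M4: 0.6872 km
M5: 1.1166 km
Minimum: M4 at 0.6872 km.

M4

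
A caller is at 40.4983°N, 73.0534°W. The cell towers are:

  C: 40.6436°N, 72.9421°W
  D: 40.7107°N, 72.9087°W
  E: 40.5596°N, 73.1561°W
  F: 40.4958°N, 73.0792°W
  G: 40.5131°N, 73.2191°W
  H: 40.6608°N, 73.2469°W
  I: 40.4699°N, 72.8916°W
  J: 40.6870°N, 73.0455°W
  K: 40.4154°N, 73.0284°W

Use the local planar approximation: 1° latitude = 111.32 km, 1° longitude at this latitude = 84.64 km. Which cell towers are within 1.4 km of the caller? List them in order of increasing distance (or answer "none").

Distances from 40.4983°N, 73.0534°W:
C: √((0.1453·111.32)² + (0.1113·84.64)²) = √(261.624026 + 88.744539) = 18.7181 km
D: √((0.2124·111.32)² + (0.1447·84.64)²) = √(559.056138 + 149.999003) = 26.6281 km
E: √((0.0613·111.32)² + (-0.1027·84.64)²) = √(46.565830 + 75.560043) = 11.0511 km
F: √((-0.0025·111.32)² + (-0.0258·84.64)²) = √(0.077451 + 4.768598) = 2.2014 km
G: √((0.0148·111.32)² + (-0.1657·84.64)²) = √(2.714375 + 196.696361) = 14.1213 km
H: √((0.1625·111.32)² + (-0.1935·84.64)²) = √(327.230010 + 268.233643) = 24.4021 km
I: √((-0.0284·111.32)² + (0.1618·84.64)²) = √(9.995006 + 187.546232) = 14.0549 km
J: √((0.1887·111.32)² + (0.0079·84.64)²) = √(441.255565 + 0.447101) = 21.0167 km
K: √((-0.0829·111.32)² + (0.0250·84.64)²) = √(85.163883 + 4.477456) = 9.4679 km
Threshold 1.4 km: none within range.

none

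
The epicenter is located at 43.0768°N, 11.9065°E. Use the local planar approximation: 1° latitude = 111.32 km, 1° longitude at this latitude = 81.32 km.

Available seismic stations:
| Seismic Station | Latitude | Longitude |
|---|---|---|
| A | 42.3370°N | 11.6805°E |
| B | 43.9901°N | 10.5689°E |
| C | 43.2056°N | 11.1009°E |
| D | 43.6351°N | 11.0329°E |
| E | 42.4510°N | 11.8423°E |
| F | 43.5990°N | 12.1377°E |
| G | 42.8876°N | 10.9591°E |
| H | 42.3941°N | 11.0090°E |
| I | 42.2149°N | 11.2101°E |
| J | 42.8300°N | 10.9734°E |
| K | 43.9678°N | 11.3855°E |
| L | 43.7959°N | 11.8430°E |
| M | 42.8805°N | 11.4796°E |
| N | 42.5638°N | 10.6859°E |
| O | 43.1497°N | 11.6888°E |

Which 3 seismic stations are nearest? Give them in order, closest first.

Distances from 43.0768°N, 11.9065°E:
A: √((-0.7398·111.32)² + (-0.2260·81.32)²) = √(6782.269600 + 337.762646) = 84.3803 km
B: √((0.9133·111.32)² + (-1.3376·81.32)²) = √(10336.495279 + 11831.703018) = 148.8899 km
C: √((0.1288·111.32)² + (-0.8056·81.32)²) = √(205.578703 + 4291.742482) = 67.0621 km
D: √((0.5583·111.32)² + (-0.8736·81.32)²) = √(3862.617031 + 5046.845277) = 94.3899 km
E: √((-0.6258·111.32)² + (-0.0642·81.32)²) = √(4853.080698 + 27.256168) = 69.8594 km
F: √((0.5222·111.32)² + (0.2312·81.32)²) = √(3379.248505 + 353.484520) = 61.0961 km
G: √((-0.1892·111.32)² + (-0.9474·81.32)²) = √(443.597060 + 5935.557284) = 79.8696 km
H: √((-0.6827·111.32)² + (-0.8975·81.32)²) = √(5775.720931 + 5326.766434) = 105.3683 km
I: √((-0.8619·111.32)² + (-0.6964·81.32)²) = √(9205.770776 + 3207.098250) = 111.4131 km
J: √((-0.2468·111.32)² + (-0.9331·81.32)²) = √(754.808368 + 5757.727658) = 80.7003 km
K: √((0.8910·111.32)² + (-0.5210·81.32)²) = √(9837.886401 + 1795.023698) = 107.8560 km
L: √((0.7191·111.32)² + (-0.0635·81.32)²) = √(6408.036441 + 26.665037) = 80.2166 km
M: √((-0.1963·111.32)² + (-0.4269·81.32)²) = √(477.514974 + 1205.166496) = 41.0205 km
N: √((-0.5130·111.32)² + (-1.2206·81.32)²) = √(3261.227723 + 9852.387196) = 114.5147 km
O: √((0.0729·111.32)² + (-0.2177·81.32)²) = √(65.856925 + 313.409097) = 19.4748 km
Sorted: O (19.4748 km) < M (41.0205 km) < F (61.0961 km) < C (67.0621 km) < E (69.8594 km) < …

O, M, F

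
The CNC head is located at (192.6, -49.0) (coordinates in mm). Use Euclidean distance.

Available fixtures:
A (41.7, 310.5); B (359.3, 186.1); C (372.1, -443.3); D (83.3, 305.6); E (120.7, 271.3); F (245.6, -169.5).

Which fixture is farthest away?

C

Distances from (192.6, -49.0):
A: 389.9 mm
B: 288.2 mm
C: 433.2 mm
D: 371.1 mm
E: 328.3 mm
F: 131.6 mm
Maximum: C at 433.2 mm.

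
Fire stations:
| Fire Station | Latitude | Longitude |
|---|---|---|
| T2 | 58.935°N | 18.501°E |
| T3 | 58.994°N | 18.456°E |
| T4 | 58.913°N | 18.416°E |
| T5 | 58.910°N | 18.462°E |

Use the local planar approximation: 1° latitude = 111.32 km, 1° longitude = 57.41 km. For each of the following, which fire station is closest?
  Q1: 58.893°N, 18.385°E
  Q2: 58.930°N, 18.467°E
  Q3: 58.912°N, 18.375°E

Q1 at 58.893°N, 18.385°E:
  T2: 8.137 km
  T3: 11.959 km
  T4: 2.850 km
  T5: 4.809 km
  → nearest: T4 (2.850 km)
Q2 at 58.930°N, 18.467°E:
  T2: 2.030 km
  T3: 7.152 km
  T4: 3.486 km
  T5: 2.245 km
  → nearest: T2 (2.030 km)
Q3 at 58.912°N, 18.375°E:
  T2: 7.673 km
  T3: 10.244 km
  T4: 2.356 km
  T5: 5.000 km
  → nearest: T4 (2.356 km)

Q1→T4; Q2→T2; Q3→T4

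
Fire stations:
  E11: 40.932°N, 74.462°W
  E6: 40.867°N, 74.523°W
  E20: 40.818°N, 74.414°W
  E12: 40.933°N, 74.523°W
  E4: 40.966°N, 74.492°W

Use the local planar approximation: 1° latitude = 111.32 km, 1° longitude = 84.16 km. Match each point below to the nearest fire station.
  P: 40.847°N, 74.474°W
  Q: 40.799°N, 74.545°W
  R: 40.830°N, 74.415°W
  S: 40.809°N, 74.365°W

P→E6; Q→E6; R→E20; S→E20

P at 40.847°N, 74.474°W:
  E11: √((0.085·111.32)² + (0.012·84.16)²) = √(89.53323 + 1.01994) = 9.516 km
  E6: √((0.020·111.32)² + (-0.049·84.16)²) = √(4.95686 + 17.00606) = 4.686 km
  E20: √((-0.029·111.32)² + (0.060·84.16)²) = √(10.42179 + 25.49846) = 5.993 km
  E12: √((0.086·111.32)² + (-0.049·84.16)²) = √(91.65229 + 17.00606) = 10.424 km
  E4: √((0.119·111.32)² + (-0.018·84.16)²) = √(175.48513 + 2.29486) = 13.333 km
  → nearest: E6 (4.686 km)
Q at 40.799°N, 74.545°W:
  E11: √((0.133·111.32)² + (0.083·84.16)²) = √(219.20461 + 48.79414) = 16.371 km
  E6: √((0.068·111.32)² + (0.022·84.16)²) = √(57.30127 + 3.42813) = 7.793 km
  E20: √((0.019·111.32)² + (0.131·84.16)²) = √(4.47356 + 121.54974) = 11.226 km
  E12: √((0.134·111.32)² + (0.022·84.16)²) = √(222.51331 + 3.42813) = 15.031 km
  E4: √((0.167·111.32)² + (0.053·84.16)²) = √(345.60446 + 19.89588) = 19.118 km
  → nearest: E6 (7.793 km)
R at 40.830°N, 74.415°W:
  E11: √((0.102·111.32)² + (-0.047·84.16)²) = √(128.92785 + 15.64614) = 12.024 km
  E6: √((0.037·111.32)² + (-0.108·84.16)²) = √(16.96484 + 82.61501) = 9.979 km
  E20: √((-0.012·111.32)² + (0.001·84.16)²) = √(1.78447 + 0.00708) = 1.338 km
  E12: √((0.103·111.32)² + (-0.108·84.16)²) = √(131.46824 + 82.61501) = 14.632 km
  E4: √((0.136·111.32)² + (-0.077·84.16)²) = √(229.20507 + 41.99455) = 16.468 km
  → nearest: E20 (1.338 km)
S at 40.809°N, 74.365°W:
  E11: √((0.123·111.32)² + (-0.097·84.16)²) = √(187.48072 + 66.64306) = 15.941 km
  E6: √((0.058·111.32)² + (-0.158·84.16)²) = √(41.68717 + 176.81766) = 14.782 km
  E20: √((0.009·111.32)² + (-0.049·84.16)²) = √(1.00376 + 17.00606) = 4.244 km
  E12: √((0.124·111.32)² + (-0.158·84.16)²) = √(190.54158 + 176.81766) = 19.167 km
  E4: √((0.157·111.32)² + (-0.127·84.16)²) = √(305.45392 + 114.24018) = 20.486 km
  → nearest: E20 (4.244 km)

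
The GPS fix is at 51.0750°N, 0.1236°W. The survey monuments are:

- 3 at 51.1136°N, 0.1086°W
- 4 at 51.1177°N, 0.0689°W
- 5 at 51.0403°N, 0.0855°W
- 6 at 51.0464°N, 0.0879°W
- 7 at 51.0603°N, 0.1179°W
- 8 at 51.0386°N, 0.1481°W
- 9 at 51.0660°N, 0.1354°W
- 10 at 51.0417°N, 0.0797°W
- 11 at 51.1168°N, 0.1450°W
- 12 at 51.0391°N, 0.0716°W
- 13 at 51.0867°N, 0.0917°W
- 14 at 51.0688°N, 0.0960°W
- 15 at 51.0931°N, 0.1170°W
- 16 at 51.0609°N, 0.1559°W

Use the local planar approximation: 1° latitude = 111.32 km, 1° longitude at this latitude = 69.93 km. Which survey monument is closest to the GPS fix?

Distances from 51.0750°N, 0.1236°W:
3: √((0.0386·111.32)² + (0.0150·69.93)²) = √(18.463796 + 1.100296) = 4.4231 km
4: √((0.0427·111.32)² + (0.0547·69.93)²) = √(22.594469 + 14.631933) = 6.1013 km
5: √((-0.0347·111.32)² + (0.0381·69.93)²) = √(14.921255 + 7.098670) = 4.6925 km
6: √((-0.0286·111.32)² + (0.0357·69.93)²) = √(10.136277 + 6.232517) = 4.0458 km
7: √((-0.0147·111.32)² + (0.0057·69.93)²) = √(2.677818 + 0.158883) = 1.6843 km
8: √((-0.0364·111.32)² + (-0.0245·69.93)²) = √(16.419093 + 2.935345) = 4.3994 km
9: √((-0.0090·111.32)² + (-0.0118·69.93)²) = √(1.003764 + 0.680912) = 1.2980 km
10: √((-0.0333·111.32)² + (0.0439·69.93)²) = √(13.741523 + 9.424452) = 4.8131 km
11: √((0.0418·111.32)² + (-0.0214·69.93)²) = √(21.652047 + 2.239518) = 4.8879 km
12: √((-0.0359·111.32)² + (0.0520·69.93)²) = √(15.971117 + 13.223114) = 5.4032 km
13: √((0.0117·111.32)² + (0.0319·69.93)²) = √(1.696360 + 4.976321) = 2.5832 km
14: √((-0.0062·111.32)² + (0.0276·69.93)²) = √(0.476354 + 3.725162) = 2.0498 km
15: √((0.0181·111.32)² + (0.0066·69.93)²) = √(4.059790 + 0.213017) = 2.0671 km
16: √((-0.0141·111.32)² + (-0.0323·69.93)²) = √(2.463682 + 5.101902) = 2.7506 km
Minimum: 9 at 1.2980 km.

9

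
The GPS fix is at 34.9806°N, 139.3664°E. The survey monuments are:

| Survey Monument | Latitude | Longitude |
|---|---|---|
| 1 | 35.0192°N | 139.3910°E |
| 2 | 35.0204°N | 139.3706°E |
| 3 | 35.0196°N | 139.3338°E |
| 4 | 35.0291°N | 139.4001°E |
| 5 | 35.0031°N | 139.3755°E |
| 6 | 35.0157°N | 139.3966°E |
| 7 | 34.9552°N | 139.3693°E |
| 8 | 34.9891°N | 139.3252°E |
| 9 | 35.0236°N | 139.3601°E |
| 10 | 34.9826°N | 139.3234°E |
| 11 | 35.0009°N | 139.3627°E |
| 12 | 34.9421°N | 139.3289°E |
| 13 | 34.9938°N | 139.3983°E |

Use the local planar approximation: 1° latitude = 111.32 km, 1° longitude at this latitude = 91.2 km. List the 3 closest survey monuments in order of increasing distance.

Distances from 34.9806°N, 139.3664°E:
1: √((0.0386·111.32)² + (0.0246·91.2)²) = √(18.463796 + 5.033382) = 4.8474 km
2: √((0.0398·111.32)² + (0.0042·91.2)²) = √(19.629649 + 0.146720) = 4.4471 km
3: √((0.0390·111.32)² + (-0.0326·91.2)²) = √(18.848449 + 8.839443) = 5.2619 km
4: √((0.0485·111.32)² + (0.0337·91.2)²) = √(29.149417 + 9.446033) = 6.2125 km
5: √((0.0225·111.32)² + (0.0091·91.2)²) = √(6.273522 + 0.688767) = 2.6386 km
6: √((0.0351·111.32)² + (0.0302·91.2)²) = √(15.267243 + 7.585838) = 4.7805 km
7: √((-0.0254·111.32)² + (0.0029·91.2)²) = √(7.994915 + 0.069950) = 2.8399 km
8: √((0.0085·111.32)² + (-0.0412·91.2)²) = √(0.895332 + 14.118355) = 3.8748 km
9: √((0.0430·111.32)² + (-0.0063·91.2)²) = √(22.913071 + 0.330119) = 4.8211 km
10: √((0.0020·111.32)² + (-0.0430·91.2)²) = √(0.049569 + 15.378947) = 3.9279 km
11: √((0.0203·111.32)² + (-0.0037·91.2)²) = √(5.106678 + 0.113866) = 2.2849 km
12: √((-0.0385·111.32)² + (-0.0375·91.2)²) = √(18.368253 + 11.696400) = 5.4831 km
13: √((0.0132·111.32)² + (0.0319·91.2)²) = √(2.159207 + 8.463910) = 3.2593 km
Sorted: 11 (2.2849 km) < 5 (2.6386 km) < 7 (2.8399 km) < 13 (3.2593 km) < 8 (3.8748 km) < …

11, 5, 7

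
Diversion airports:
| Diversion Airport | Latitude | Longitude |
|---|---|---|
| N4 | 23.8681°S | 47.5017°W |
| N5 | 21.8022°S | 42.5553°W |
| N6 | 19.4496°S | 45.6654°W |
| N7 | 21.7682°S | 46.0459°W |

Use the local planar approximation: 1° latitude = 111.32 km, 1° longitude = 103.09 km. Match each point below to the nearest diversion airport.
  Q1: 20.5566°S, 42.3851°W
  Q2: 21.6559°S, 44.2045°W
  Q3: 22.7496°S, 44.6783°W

Q1→N5; Q2→N5; Q3→N7

Q1 at 20.5566°S, 42.3851°W:
  N4: √((-3.3115·111.32)² + (-5.1166·103.09)²) = √(135892.633205 + 278224.911052) = 643.5197 km
  N5: √((-1.2456·111.32)² + (-0.1702·103.09)²) = √(19226.648845 + 307.859238) = 139.7659 km
  N6: √((1.1070·111.32)² + (-3.2803·103.09)²) = √(15185.938512 + 114356.329450) = 359.9198 km
  N7: √((-1.2116·111.32)² + (-3.6608·103.09)²) = √(18191.349787 + 142424.625052) = 400.7692 km
  → nearest: N5 (139.7659 km)
Q2 at 21.6559°S, 44.2045°W:
  N4: √((-2.2122·111.32)² + (-3.2972·103.09)²) = √(60645.023867 + 115537.685040) = 419.7412 km
  N5: √((-0.1463·111.32)² + (1.6492·103.09)²) = √(265.237574 + 28905.449777) = 170.7943 km
  N6: √((2.2063·111.32)² + (-1.4609·103.09)²) = √(60321.971247 + 22681.619335) = 288.1034 km
  N7: √((-0.1123·111.32)² + (-1.8414·103.09)²) = √(156.280902 + 36035.400805) = 190.2411 km
  → nearest: N5 (170.7943 km)
Q3 at 22.7496°S, 44.6783°W:
  N4: √((-1.1185·111.32)² + (-2.8234·103.09)²) = √(15503.093710 + 84718.430227) = 316.5778 km
  N5: √((0.9474·111.32)² + (2.1230·103.09)²) = √(11122.775103 + 47899.730240) = 242.9455 km
  N6: √((3.3000·111.32)² + (-0.9871·103.09)²) = √(134950.430736 + 10355.125889) = 381.1897 km
  N7: √((0.9814·111.32)² + (-1.3676·103.09)²) = √(11935.441888 + 19877.019487) = 178.3605 km
  → nearest: N7 (178.3605 km)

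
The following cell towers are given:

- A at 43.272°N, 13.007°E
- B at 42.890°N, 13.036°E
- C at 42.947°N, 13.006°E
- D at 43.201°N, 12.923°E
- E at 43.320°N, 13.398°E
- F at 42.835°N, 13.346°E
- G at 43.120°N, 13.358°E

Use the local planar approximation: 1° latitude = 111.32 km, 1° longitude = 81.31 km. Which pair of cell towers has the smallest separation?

B and C

Pairwise distances:
A–B: 42.590 km
A–C: 36.179 km
A–D: 10.446 km
A–E: 32.238 km
A–F: 55.913 km
A–G: 33.179 km
B–C: 6.798 km
B–D: 35.819 km
B–E: 56.193 km
B–F: 25.939 km
B–G: 36.620 km
C–D: 29.070 km
C–E: 52.345 km
C–F: 30.327 km
C–G: 34.497 km
D–E: 40.831 km
D–F: 53.319 km
D–G: 36.501 km
E–F: 54.156 km
E–G: 22.500 km
F–G: 31.741 km
Closest pair: B–C at 6.798 km.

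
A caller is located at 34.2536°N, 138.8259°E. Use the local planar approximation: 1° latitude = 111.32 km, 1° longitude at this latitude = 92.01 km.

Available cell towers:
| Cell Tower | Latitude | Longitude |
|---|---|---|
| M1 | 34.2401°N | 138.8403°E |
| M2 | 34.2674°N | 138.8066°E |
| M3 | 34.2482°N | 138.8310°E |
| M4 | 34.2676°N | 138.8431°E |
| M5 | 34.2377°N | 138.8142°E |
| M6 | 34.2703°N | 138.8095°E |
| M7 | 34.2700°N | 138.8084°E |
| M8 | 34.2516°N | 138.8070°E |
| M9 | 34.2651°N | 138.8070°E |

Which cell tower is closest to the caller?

Distances from 34.2536°N, 138.8259°E:
M1: 2.0035 km
M2: 2.3481 km
M3: 0.7626 km
M4: 2.2211 km
M5: 2.0717 km
M6: 2.3944 km
M7: 2.4343 km
M8: 1.7532 km
M9: 2.1594 km
Minimum: M3 at 0.7626 km.

M3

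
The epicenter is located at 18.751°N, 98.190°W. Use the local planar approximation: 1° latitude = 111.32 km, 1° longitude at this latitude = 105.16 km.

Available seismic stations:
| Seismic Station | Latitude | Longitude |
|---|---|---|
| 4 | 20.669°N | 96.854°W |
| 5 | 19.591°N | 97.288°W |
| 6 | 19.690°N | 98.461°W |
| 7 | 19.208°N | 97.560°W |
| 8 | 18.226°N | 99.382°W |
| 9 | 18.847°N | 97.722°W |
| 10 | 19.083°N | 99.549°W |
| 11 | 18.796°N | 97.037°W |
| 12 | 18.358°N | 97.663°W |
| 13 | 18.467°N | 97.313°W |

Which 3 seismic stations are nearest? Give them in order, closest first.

9, 12, 7

Distances from 18.751°N, 98.190°W:
4: √((1.918·111.32)² + (1.336·105.16)²) = √(45587.27166 + 19738.49660) = 255.589 km
5: √((0.840·111.32)² + (0.902·105.16)²) = √(8743.89568 + 8997.34202) = 133.196 km
6: √((0.939·111.32)² + (-0.271·105.16)²) = √(10926.41219 + 812.15652) = 108.345 km
7: √((0.457·111.32)² + (0.630·105.16)²) = √(2588.08655 + 4389.16850) = 83.530 km
8: √((-0.525·111.32)² + (-1.192·105.16)²) = √(3415.58425 + 15712.80300) = 138.305 km
9: √((0.096·111.32)² + (0.468·105.16)²) = √(114.20598 + 2422.10441) = 50.362 km
10: √((0.332·111.32)² + (-1.359·105.16)²) = √(1365.91150 + 20423.96551) = 147.614 km
11: √((0.045·111.32)² + (1.153·105.16)²) = √(25.09409 + 14701.43640) = 121.353 km
12: √((-0.393·111.32)² + (0.527·105.16)²) = √(1913.95400 + 3071.30103) = 70.606 km
13: √((-0.284·111.32)² + (0.877·105.16)²) = √(999.50064 + 8505.50965) = 97.494 km
Sorted: 9 (50.362 km) < 12 (70.606 km) < 7 (83.530 km) < 13 (97.494 km) < 6 (108.345 km) < …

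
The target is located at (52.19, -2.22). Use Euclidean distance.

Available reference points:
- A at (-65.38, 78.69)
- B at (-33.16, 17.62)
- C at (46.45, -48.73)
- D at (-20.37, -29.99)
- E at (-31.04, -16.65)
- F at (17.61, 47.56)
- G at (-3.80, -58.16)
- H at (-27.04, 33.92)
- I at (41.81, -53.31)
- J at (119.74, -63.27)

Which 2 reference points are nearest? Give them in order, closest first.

C, I

Distances from (52.19, -2.22):
A: √((-117.57)² + (80.91)²) = √(13822.7049 + 6546.4281) = 142.72
B: √((-85.35)² + (19.84)²) = √(7284.6225 + 393.6256) = 87.63
C: √((-5.74)² + (-46.51)²) = √(32.9476 + 2163.1801) = 46.86
D: √((-72.56)² + (-27.77)²) = √(5264.9536 + 771.1729) = 77.69
E: √((-83.23)² + (-14.43)²) = √(6927.2329 + 208.2249) = 84.47
F: √((-34.58)² + (49.78)²) = √(1195.7764 + 2478.0484) = 60.61
G: √((-55.99)² + (-55.94)²) = √(3134.8801 + 3129.2836) = 79.15
H: √((-79.23)² + (36.14)²) = √(6277.3929 + 1306.0996) = 87.08
I: √((-10.38)² + (-51.09)²) = √(107.7444 + 2610.1881) = 52.13
J: √((67.55)² + (-61.05)²) = √(4563.0025 + 3727.1025) = 91.05
Sorted: C (46.86) < I (52.13) < F (60.61) < D (77.69) < …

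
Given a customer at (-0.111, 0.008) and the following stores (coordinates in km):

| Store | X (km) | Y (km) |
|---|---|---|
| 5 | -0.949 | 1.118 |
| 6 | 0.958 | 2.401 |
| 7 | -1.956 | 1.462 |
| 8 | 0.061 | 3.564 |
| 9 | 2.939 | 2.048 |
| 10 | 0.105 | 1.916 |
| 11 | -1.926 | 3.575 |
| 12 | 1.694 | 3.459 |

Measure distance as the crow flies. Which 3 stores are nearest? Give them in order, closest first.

5, 10, 7

Distances from (-0.111, 0.008):
5: 1.391 km
6: 2.621 km
7: 2.349 km
8: 3.560 km
9: 3.669 km
10: 1.920 km
11: 4.002 km
12: 3.895 km
Sorted: 5 (1.391 km) < 10 (1.920 km) < 7 (2.349 km) < 6 (2.621 km) < 8 (3.560 km) < …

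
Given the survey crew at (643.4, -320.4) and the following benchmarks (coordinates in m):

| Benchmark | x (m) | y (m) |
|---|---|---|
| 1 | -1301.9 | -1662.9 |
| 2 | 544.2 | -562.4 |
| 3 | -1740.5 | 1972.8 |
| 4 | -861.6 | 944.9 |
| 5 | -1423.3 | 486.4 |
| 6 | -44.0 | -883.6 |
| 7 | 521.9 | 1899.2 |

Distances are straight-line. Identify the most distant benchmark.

3

Distances from (643.4, -320.4):
1: √((-1945.3)² + (-1342.5)²) = √(3784192.090 + 1802306.250) = 2363.6 m
2: √((-99.2)² + (-242.0)²) = √(9840.640 + 58564.000) = 261.5 m
3: √((-2383.9)² + (2293.2)²) = √(5682979.210 + 5258766.240) = 3307.8 m
4: √((-1505.0)² + (1265.3)²) = √(2265025.000 + 1600984.090) = 1966.2 m
5: √((-2066.7)² + (806.8)²) = √(4271248.890 + 650926.240) = 2218.6 m
6: √((-687.4)² + (-563.2)²) = √(472518.760 + 317194.240) = 888.7 m
7: √((-121.5)² + (2219.6)²) = √(14762.250 + 4926624.160) = 2222.9 m
Maximum: 3 at 3307.8 m.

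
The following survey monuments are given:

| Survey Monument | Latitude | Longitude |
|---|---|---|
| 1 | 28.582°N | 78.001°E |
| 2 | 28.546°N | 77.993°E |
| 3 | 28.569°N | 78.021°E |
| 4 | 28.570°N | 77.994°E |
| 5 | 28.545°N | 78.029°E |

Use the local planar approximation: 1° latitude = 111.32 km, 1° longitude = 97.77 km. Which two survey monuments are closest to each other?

Pairwise distances:
1–2: 4.083 km
1–3: 2.433 km
1–4: 1.501 km
1–5: 4.946 km
2–3: 3.748 km
2–4: 2.673 km
2–5: 3.521 km
3–4: 2.642 km
3–5: 2.784 km
4–5: 4.411 km
Closest pair: 1–4 at 1.501 km.

1 and 4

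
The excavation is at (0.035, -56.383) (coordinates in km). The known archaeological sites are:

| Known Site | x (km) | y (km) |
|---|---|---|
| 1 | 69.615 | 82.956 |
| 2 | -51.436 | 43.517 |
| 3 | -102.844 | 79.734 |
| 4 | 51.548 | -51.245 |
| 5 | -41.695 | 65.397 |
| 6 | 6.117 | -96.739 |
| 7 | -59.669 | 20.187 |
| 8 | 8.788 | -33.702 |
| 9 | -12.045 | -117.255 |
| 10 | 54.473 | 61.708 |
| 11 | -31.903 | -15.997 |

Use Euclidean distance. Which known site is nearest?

Distances from (0.035, -56.383):
1: √((69.580)² + (139.339)²) = √(4841.37640 + 19415.35692) = 155.746 km
2: √((-51.471)² + (99.900)²) = √(2649.26384 + 9980.01000) = 112.380 km
3: √((-102.879)² + (136.117)²) = √(10584.08864 + 18527.83769) = 170.622 km
4: √((51.513)² + (5.138)²) = √(2653.58917 + 26.39904) = 51.769 km
5: √((-41.730)² + (121.780)²) = √(1741.39290 + 14830.36840) = 128.731 km
6: √((6.082)² + (-40.356)²) = √(36.99072 + 1628.60674) = 40.812 km
7: √((-59.704)² + (76.570)²) = √(3564.56762 + 5862.96490) = 97.095 km
8: √((8.753)² + (22.681)²) = √(76.61501 + 514.42776) = 24.311 km
9: √((-12.080)² + (-60.872)²) = √(145.92640 + 3705.40038) = 62.059 km
10: √((54.438)² + (118.091)²) = √(2963.49584 + 13945.48428) = 130.035 km
11: √((-31.938)² + (40.386)²) = √(1020.03584 + 1631.02900) = 51.488 km
Minimum: 8 at 24.311 km.

8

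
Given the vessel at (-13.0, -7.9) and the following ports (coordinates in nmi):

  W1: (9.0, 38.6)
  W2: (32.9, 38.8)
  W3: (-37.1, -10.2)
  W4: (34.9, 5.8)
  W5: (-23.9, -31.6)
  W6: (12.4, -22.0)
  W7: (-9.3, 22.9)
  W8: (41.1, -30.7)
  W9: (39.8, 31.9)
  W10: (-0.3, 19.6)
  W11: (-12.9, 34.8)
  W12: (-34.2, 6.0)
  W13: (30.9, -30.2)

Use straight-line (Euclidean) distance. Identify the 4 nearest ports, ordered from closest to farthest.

W3, W12, W5, W6

Distances from (-13.0, -7.9):
W1: √((22.0)² + (46.5)²) = √(484.000 + 2162.250) = 51.4 nmi
W2: √((45.9)² + (46.7)²) = √(2106.810 + 2180.890) = 65.5 nmi
W3: √((-24.1)² + (-2.3)²) = √(580.810 + 5.290) = 24.2 nmi
W4: √((47.9)² + (13.7)²) = √(2294.410 + 187.690) = 49.8 nmi
W5: √((-10.9)² + (-23.7)²) = √(118.810 + 561.690) = 26.1 nmi
W6: √((25.4)² + (-14.1)²) = √(645.160 + 198.810) = 29.1 nmi
W7: √((3.7)² + (30.8)²) = √(13.690 + 948.640) = 31.0 nmi
W8: √((54.1)² + (-22.8)²) = √(2926.810 + 519.840) = 58.7 nmi
W9: √((52.8)² + (39.8)²) = √(2787.840 + 1584.040) = 66.1 nmi
W10: √((12.7)² + (27.5)²) = √(161.290 + 756.250) = 30.3 nmi
W11: √((0.1)² + (42.7)²) = √(0.010 + 1823.290) = 42.7 nmi
W12: √((-21.2)² + (13.9)²) = √(449.440 + 193.210) = 25.4 nmi
W13: √((43.9)² + (-22.3)²) = √(1927.210 + 497.290) = 49.2 nmi
Sorted: W3 (24.2 nmi) < W12 (25.4 nmi) < W5 (26.1 nmi) < W6 (29.1 nmi) < W10 (30.3 nmi) < W7 (31.0 nmi) < …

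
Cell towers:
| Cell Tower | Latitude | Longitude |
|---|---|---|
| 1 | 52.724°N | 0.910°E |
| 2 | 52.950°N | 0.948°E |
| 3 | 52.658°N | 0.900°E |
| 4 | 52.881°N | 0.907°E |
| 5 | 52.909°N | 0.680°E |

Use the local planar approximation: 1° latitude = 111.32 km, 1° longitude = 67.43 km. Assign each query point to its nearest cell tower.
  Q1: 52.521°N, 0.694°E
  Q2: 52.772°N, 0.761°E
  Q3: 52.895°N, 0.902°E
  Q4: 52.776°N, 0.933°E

Q1 at 52.521°N, 0.694°E:
  1: √((0.203·111.32)² + (0.216·67.43)²) = √(510.66780 + 212.13573) = 26.885 km
  2: √((0.429·111.32)² + (0.254·67.43)²) = √(2280.66228 + 293.34166) = 50.735 km
  3: √((0.137·111.32)² + (0.206·67.43)²) = √(232.58812 + 192.94821) = 20.629 km
  4: √((0.360·111.32)² + (0.213·67.43)²) = √(1606.02166 + 206.28399) = 42.571 km
  5: √((0.388·111.32)² + (-0.014·67.43)²) = √(1865.56269 + 0.89117) = 43.202 km
  → nearest: 3 (20.629 km)
Q2 at 52.772°N, 0.761°E:
  1: √((-0.048·111.32)² + (0.149·67.43)²) = √(28.55150 + 100.94362) = 11.380 km
  2: √((0.178·111.32)² + (0.187·67.43)²) = √(392.63264 + 158.99722) = 23.487 km
  3: √((-0.114·111.32)² + (0.139·67.43)²) = √(161.04828 + 87.84882) = 15.776 km
  4: √((0.109·111.32)² + (0.146·67.43)²) = √(147.23104 + 96.91969) = 15.625 km
  5: √((0.137·111.32)² + (-0.081·67.43)²) = √(232.58812 + 29.83159) = 16.199 km
  → nearest: 1 (11.380 km)
Q3 at 52.895°N, 0.902°E:
  1: √((-0.171·111.32)² + (0.008·67.43)²) = √(362.35864 + 0.29100) = 19.043 km
  2: √((0.055·111.32)² + (0.046·67.43)²) = √(37.48623 + 9.62104) = 6.863 km
  3: √((-0.237·111.32)² + (-0.002·67.43)²) = √(696.05425 + 0.01819) = 26.383 km
  4: √((-0.014·111.32)² + (0.005·67.43)²) = √(2.42886 + 0.11367) = 1.595 km
  5: √((0.014·111.32)² + (-0.222·67.43)²) = √(2.42886 + 224.08473) = 15.050 km
  → nearest: 4 (1.595 km)
Q4 at 52.776°N, 0.933°E:
  1: √((-0.052·111.32)² + (-0.023·67.43)²) = √(33.50835 + 2.40526) = 5.993 km
  2: √((0.174·111.32)² + (0.015·67.43)²) = √(375.18450 + 1.02303) = 19.396 km
  3: √((-0.118·111.32)² + (-0.033·67.43)²) = √(172.54819 + 4.95147) = 13.323 km
  4: √((0.105·111.32)² + (-0.026·67.43)²) = √(136.62337 + 3.07364) = 11.819 km
  5: √((0.133·111.32)² + (-0.253·67.43)²) = √(219.20461 + 291.03643) = 22.589 km
  → nearest: 1 (5.993 km)

Q1→3; Q2→1; Q3→4; Q4→1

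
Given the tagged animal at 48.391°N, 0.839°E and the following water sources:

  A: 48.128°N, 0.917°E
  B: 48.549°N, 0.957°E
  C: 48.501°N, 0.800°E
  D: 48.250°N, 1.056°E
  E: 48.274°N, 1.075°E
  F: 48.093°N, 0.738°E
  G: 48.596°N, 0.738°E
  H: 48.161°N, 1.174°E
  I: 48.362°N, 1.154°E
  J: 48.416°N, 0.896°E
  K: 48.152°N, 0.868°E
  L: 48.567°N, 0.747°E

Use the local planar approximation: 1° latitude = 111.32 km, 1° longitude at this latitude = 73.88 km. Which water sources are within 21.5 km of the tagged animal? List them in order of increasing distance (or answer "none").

Distances from 48.391°N, 0.839°E:
A: √((-0.263·111.32)² + (0.078·73.88)²) = √(857.15210 + 33.20802) = 29.839 km
B: √((0.158·111.32)² + (0.118·73.88)²) = √(309.35744 + 76.00073) = 19.631 km
C: √((0.110·111.32)² + (-0.039·73.88)²) = √(149.94492 + 8.30200) = 12.580 km
D: √((-0.141·111.32)² + (0.217·73.88)²) = √(246.36818 + 257.02374) = 22.436 km
E: √((-0.117·111.32)² + (0.236·73.88)²) = √(169.63604 + 304.00294) = 21.763 km
F: √((-0.298·111.32)² + (-0.101·73.88)²) = √(1100.47181 + 55.67965) = 34.002 km
G: √((0.205·111.32)² + (-0.101·73.88)²) = √(520.77978 + 55.67965) = 24.010 km
H: √((-0.230·111.32)² + (0.335·73.88)²) = √(655.54433 + 612.55260) = 35.610 km
I: √((-0.029·111.32)² + (0.315·73.88)²) = √(10.42179 + 541.59529) = 23.495 km
J: √((0.025·111.32)² + (0.057·73.88)²) = √(7.74509 + 17.73387) = 5.048 km
K: √((-0.239·111.32)² + (0.029·73.88)²) = √(707.85157 + 4.59039) = 26.692 km
L: √((0.176·111.32)² + (-0.092·73.88)²) = √(383.85900 + 46.19867) = 20.738 km
Threshold 21.5 km: J (5.048 km), C (12.580 km), B (19.631 km), L (20.738 km) are within range.

J, C, B, L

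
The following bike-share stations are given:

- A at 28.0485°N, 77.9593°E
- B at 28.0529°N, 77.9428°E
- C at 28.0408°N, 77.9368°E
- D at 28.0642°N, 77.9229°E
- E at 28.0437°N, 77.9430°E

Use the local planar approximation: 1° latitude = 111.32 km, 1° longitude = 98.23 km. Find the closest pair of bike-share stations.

C and E

Pairwise distances:
C–E: 0.6893 km
B–E: 1.0243 km
B–C: 1.4703 km
A–E: 1.6880 km
A–B: 1.6932 km
B–D: 2.3245 km
A–C: 2.3706 km
C–D: 2.9410 km
D–E: 3.0176 km
A–D: 3.9799 km
Closest pair: C–E at 0.6893 km.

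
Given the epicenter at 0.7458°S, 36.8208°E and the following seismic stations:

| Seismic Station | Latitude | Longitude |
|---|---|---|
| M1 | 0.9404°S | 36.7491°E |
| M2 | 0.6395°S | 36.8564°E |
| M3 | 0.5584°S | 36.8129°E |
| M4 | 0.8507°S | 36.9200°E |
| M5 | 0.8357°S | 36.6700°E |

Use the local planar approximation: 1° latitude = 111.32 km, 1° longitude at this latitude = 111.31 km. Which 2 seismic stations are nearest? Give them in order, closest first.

Distances from 0.7458°S, 36.8208°E:
M1: √((-0.1946·111.32)² + (-0.0717·111.31)²) = √(469.280023 + 63.695196) = 23.0863 km
M2: √((0.1063·111.32)² + (0.0356·111.31)²) = √(140.027368 + 15.702484) = 12.4792 km
M3: √((0.1874·111.32)² + (-0.0079·111.31)²) = √(435.196675 + 0.773255) = 20.8799 km
M4: √((-0.1049·111.32)² + (0.0992·111.31)²) = √(136.363259 + 121.924704) = 16.0713 km
M5: √((-0.0899·111.32)² + (-0.1508·111.31)²) = √(100.153419 + 281.754622) = 19.5425 km
Sorted: M2 (12.4792 km) < M4 (16.0713 km) < M5 (19.5425 km) < M3 (20.8799 km) < …

M2, M4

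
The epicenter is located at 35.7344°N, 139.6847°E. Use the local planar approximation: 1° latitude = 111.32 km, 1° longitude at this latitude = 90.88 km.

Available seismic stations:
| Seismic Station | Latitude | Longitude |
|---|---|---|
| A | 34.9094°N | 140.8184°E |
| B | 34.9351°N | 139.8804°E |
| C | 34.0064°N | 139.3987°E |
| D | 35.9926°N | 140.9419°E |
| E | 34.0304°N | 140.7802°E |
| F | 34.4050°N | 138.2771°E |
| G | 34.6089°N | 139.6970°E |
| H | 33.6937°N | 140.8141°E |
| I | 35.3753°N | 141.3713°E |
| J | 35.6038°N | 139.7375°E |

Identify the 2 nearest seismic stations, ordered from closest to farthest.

Distances from 35.7344°N, 139.6847°E:
A: √((-0.8250·111.32)² + (1.1337·90.88)²) = √(8434.401921 + 10615.316076) = 138.0207 km
B: √((-0.7993·111.32)² + (0.1957·90.88)²) = √(7917.098009 + 316.313908) = 90.7382 km
C: √((-1.7280·111.32)² + (-0.2860·90.88)²) = √(37002.738932 + 675.567429) = 194.1090 km
D: √((0.2582·111.32)² + (1.2572·90.88)²) = √(826.149931 + 13054.053295) = 117.8143 km
E: √((-1.7040·111.32)² + (1.0955·90.88)²) = √(35982.022947 + 9912.002446) = 214.2289 km
F: √((-1.3294·111.32)² + (-1.4076·90.88)²) = √(21900.687293 + 16364.214105) = 195.6142 km
G: √((-1.1255·111.32)² + (0.0123·90.88)²) = √(15697.749483 + 1.249530) = 125.2956 km
H: √((-2.0407·111.32)² + (1.1294·90.88)²) = √(51606.537843 + 10534.943324) = 249.2819 km
I: √((-0.3591·111.32)² + (1.6866·90.88)²) = √(1598.001584 + 23494.209048) = 158.4052 km
J: √((-0.1306·111.32)² + (0.0528·90.88)²) = √(211.364842 + 23.025257) = 15.3098 km
Sorted: J (15.3098 km) < B (90.7382 km) < D (117.8143 km) < G (125.2956 km) < …

J, B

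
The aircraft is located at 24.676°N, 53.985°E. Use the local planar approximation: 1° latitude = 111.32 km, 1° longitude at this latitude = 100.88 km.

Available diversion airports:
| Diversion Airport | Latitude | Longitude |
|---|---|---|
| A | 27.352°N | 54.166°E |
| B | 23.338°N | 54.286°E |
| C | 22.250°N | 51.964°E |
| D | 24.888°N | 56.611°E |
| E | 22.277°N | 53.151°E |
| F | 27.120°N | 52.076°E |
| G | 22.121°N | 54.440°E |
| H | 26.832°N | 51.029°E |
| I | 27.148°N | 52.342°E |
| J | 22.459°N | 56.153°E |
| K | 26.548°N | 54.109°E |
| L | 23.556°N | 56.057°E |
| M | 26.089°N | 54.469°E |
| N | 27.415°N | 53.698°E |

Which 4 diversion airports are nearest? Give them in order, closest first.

B, M, K, L

Distances from 24.676°N, 53.985°E:
A: √((2.676·111.32)² + (0.181·100.88)²) = √(88739.83431 + 333.40131) = 298.451 km
B: √((-1.338·111.32)² + (0.301·100.88)²) = √(22184.95858 + 922.02594) = 152.010 km
C: √((-2.426·111.32)² + (-2.021·100.88)²) = √(72933.65668 + 41566.43461) = 338.379 km
D: √((0.212·111.32)² + (2.626·100.88)²) = √(556.95245 + 70177.77434) = 265.960 km
E: √((-2.399·111.32)² + (-0.834·100.88)²) = √(71319.27033 + 7078.51649) = 279.996 km
F: √((2.444·111.32)² + (-1.909·100.88)²) = √(74019.95189 + 37087.02559) = 333.327 km
G: √((-2.555·111.32)² + (0.455·100.88)²) = √(80896.21539 + 2106.84672) = 288.103 km
H: √((2.156·111.32)² + (-2.956·100.88)²) = √(57602.84164 + 88924.00339) = 382.788 km
I: √((2.472·111.32)² + (-1.643·100.88)²) = √(75725.70550 + 27471.68348) = 321.244 km
J: √((-2.217·111.32)² + (2.168·100.88)²) = √(60908.48280 + 47833.11928) = 329.760 km
K: √((1.872·111.32)² + (0.124·100.88)²) = √(43426.82555 + 156.47808) = 208.766 km
L: √((-1.120·111.32)² + (2.072·100.88)²) = √(15544.70343 + 43690.76503) = 243.383 km
M: √((1.413·111.32)² + (0.484·100.88)²) = √(24741.76736 + 2383.97046) = 164.699 km
N: √((2.739·111.32)² + (-0.287·100.88)²) = √(92967.35173 + 838.25073) = 306.277 km
Sorted: B (152.010 km) < M (164.699 km) < K (208.766 km) < L (243.383 km) < D (265.960 km) < E (279.996 km) < …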